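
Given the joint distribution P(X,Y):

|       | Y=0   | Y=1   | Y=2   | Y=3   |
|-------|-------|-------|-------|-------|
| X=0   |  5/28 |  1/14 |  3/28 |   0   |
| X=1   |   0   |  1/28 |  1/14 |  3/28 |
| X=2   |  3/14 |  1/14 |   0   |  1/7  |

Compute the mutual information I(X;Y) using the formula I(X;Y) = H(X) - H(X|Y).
0.4486 bits

I(X;Y) = H(X) - H(X|Y)

Marginal of X (row sums):
  P(X=0) = 5/28 + 1/14 + 3/28 + 0 = 5/14
  P(X=1) = 0 + 1/28 + 1/14 + 3/28 = 3/14
  P(X=2) = 3/14 + 1/14 + 0 + 1/7 = 3/7
H(X) = -[(5/14)·log₂(5/14) + (3/14)·log₂(3/14) + (3/7)·log₂(3/7)]
  = 0.5305 + 0.4762 + 0.5239 = 1.5306 bits

Marginal of Y (column sums):
  P(Y=0) = 5/28 + 0 + 3/14 = 11/28
  P(Y=1) = 1/14 + 1/28 + 1/14 = 5/28
  P(Y=2) = 3/28 + 1/14 + 0 = 5/28
  P(Y=3) = 0 + 3/28 + 1/7 = 1/4
H(X|Y) = Σ_y P(y)·H(X|Y=y):
  Y=0: P(Y=0) = 11/28, P(X|Y=0) = (5/11, 0, 6/11) → H(X|Y=0) = 0.9940
  Y=1: P(Y=1) = 5/28, P(X|Y=1) = (2/5, 1/5, 2/5) → H(X|Y=1) = 1.5219
  Y=2: P(Y=2) = 5/28, P(X|Y=2) = (3/5, 2/5, 0) → H(X|Y=2) = 0.9710
  Y=3: P(Y=3) = 1/4, P(X|Y=3) = (0, 3/7, 4/7) → H(X|Y=3) = 0.9852
H(X|Y) = (11/28)·0.9940 + (5/28)·1.5219 + (5/28)·0.9710 + (1/4)·0.9852 = 1.0820 bits

I(X;Y) = H(X) - H(X|Y) = 1.5306 - 1.0820 = 0.4486 bits

Cross-check via I(X;Y) = H(X) + H(Y) - H(X,Y): computing H(Y) from the column sums and H(X,Y) from the 12 cells in the same way gives H(Y) = 1.9172 bits and H(X,Y) = 2.9992 bits, so
I(X;Y) = 1.5306 + 1.9172 - 2.9992 = 0.4486 bits ✓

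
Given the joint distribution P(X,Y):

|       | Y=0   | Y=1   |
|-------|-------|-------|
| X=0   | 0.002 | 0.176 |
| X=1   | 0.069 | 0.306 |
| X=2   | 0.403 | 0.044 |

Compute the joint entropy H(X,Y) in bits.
1.9746 bits

H(X,Y) = -Σ_{x,y} P(x,y) log₂ P(x,y). Per-cell terms -P(x,y)·log₂P(x,y):
  X=0: 0.01793, 0.44112
  X=1: 0.26615, 0.52277
  X=2: 0.52839, 0.19828
Sum of the 6 terms: H(X,Y) = 1.9746 bits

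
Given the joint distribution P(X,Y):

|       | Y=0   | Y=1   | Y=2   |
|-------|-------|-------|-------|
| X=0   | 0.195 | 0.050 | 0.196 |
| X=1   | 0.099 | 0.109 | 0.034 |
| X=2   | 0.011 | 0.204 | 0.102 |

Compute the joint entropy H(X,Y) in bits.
2.8569 bits

H(X,Y) = -Σ_{x,y} P(x,y) log₂ P(x,y). Per-cell terms -P(x,y)·log₂P(x,y):
  X=0: 0.45990, 0.21610, 0.46081
  X=1: 0.33031, 0.34854, 0.16586
  X=2: 0.07157, 0.46785, 0.33592
Sum of the 9 terms: H(X,Y) = 2.8569 bits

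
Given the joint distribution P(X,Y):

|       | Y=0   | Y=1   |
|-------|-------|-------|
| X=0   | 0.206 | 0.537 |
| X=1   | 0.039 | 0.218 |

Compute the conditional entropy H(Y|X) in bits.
0.7907 bits

H(Y|X) = H(X,Y) - H(X)

H(X,Y) = -Σ_{x,y} P(x,y) log₂ P(x,y). Per-cell terms -P(x,y)·log₂P(x,y):
  X=0: 0.46953245, 0.48169223
  X=1: 0.18253490, 0.47907679
Sum of the 4 terms: H(X,Y) = 1.6128364 bits

Marginal of X (row sums):
  P(X=0) = 0.206 + 0.537 = 0.743
  P(X=1) = 0.039 + 0.218 = 0.257
H(X) = -[0.743·log₂(0.743) + 0.257·log₂(0.257)]
  = 0.31842445 + 0.50376105 = 0.8221855 bits

H(Y|X) = H(X,Y) - H(X) = 1.6128364 - 0.8221855 = 0.7907 bits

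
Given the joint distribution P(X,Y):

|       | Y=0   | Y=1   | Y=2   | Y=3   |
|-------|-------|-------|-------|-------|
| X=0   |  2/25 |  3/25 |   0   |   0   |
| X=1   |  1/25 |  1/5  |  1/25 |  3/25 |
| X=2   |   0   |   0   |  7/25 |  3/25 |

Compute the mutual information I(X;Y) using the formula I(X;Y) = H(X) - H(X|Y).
0.6924 bits

I(X;Y) = H(X) - H(X|Y)

Marginal of X (row sums):
  P(X=0) = 2/25 + 3/25 + 0 + 0 = 1/5
  P(X=1) = 1/25 + 1/5 + 1/25 + 3/25 = 2/5
  P(X=2) = 0 + 0 + 7/25 + 3/25 = 2/5
H(X) = -[(1/5)·log₂(1/5) + (2/5)·log₂(2/5) + (2/5)·log₂(2/5)]
  = 0.464386 + 0.528771 + 0.528771 = 1.521928 bits

Marginal of Y (column sums):
  P(Y=0) = 2/25 + 1/25 + 0 = 3/25
  P(Y=1) = 3/25 + 1/5 + 0 = 8/25
  P(Y=2) = 0 + 1/25 + 7/25 = 8/25
  P(Y=3) = 0 + 3/25 + 3/25 = 6/25
H(X|Y) = Σ_y P(y)·H(X|Y=y):
  Y=0: P(Y=0) = 3/25, P(X|Y=0) = (2/3, 1/3, 0) → H(X|Y=0) = 0.918296
  Y=1: P(Y=1) = 8/25, P(X|Y=1) = (3/8, 5/8, 0) → H(X|Y=1) = 0.954434
  Y=2: P(Y=2) = 8/25, P(X|Y=2) = (0, 1/8, 7/8) → H(X|Y=2) = 0.543564
  Y=3: P(Y=3) = 6/25, P(X|Y=3) = (0, 1/2, 1/2) → H(X|Y=3) = 1.000000
H(X|Y) = (3/25)·0.918296 + (8/25)·0.954434 + (8/25)·0.543564 + (6/25)·1.000000 = 0.829555 bits

I(X;Y) = H(X) - H(X|Y) = 1.521928 - 0.829555 = 0.6924 bits

Cross-check via I(X;Y) = H(X) + H(Y) - H(X,Y): computing H(Y) from the column sums and H(X,Y) from the 12 cells in the same way gives H(Y) = 1.913270 bits and H(X,Y) = 2.742825 bits, so
I(X;Y) = 1.521928 + 1.913270 - 2.742825 = 0.6924 bits ✓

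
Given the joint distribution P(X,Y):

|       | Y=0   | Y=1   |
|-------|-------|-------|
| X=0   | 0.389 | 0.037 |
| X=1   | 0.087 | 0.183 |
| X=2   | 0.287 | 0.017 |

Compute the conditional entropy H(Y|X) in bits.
0.5208 bits

H(Y|X) = H(X,Y) - H(X)

H(X,Y) = -Σ_{x,y} P(x,y) log₂ P(x,y). Per-cell terms -P(x,y)·log₂P(x,y):
  X=0: 0.52988, 0.17598
  X=1: 0.30649, 0.44837
  X=2: 0.51685, 0.09993
Sum of the 6 terms: H(X,Y) = 2.0775 bits

Marginal of X (row sums):
  P(X=0) = 0.389 + 0.037 = 0.426
  P(X=1) = 0.087 + 0.183 = 0.270
  P(X=2) = 0.287 + 0.017 = 0.304
H(X) = -[0.426·log₂(0.426) + 0.270·log₂(0.270) + 0.304·log₂(0.304)]
  = 0.52444 + 0.51002 + 0.52223 = 1.5567 bits

H(Y|X) = H(X,Y) - H(X) = 2.0775 - 1.5567 = 0.5208 bits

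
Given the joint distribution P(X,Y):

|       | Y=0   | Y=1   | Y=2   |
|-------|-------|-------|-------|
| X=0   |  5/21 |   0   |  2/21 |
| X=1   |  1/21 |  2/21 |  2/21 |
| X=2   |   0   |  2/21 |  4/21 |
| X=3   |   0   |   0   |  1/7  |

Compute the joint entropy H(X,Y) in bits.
2.8511 bits

H(X,Y) = -Σ_{x,y} P(x,y) log₂ P(x,y). Per-cell terms -P(x,y)·log₂P(x,y):
  X=0: 0.4929498, 0.0000000, 0.3230778
  X=1: 0.2091580, 0.3230778, 0.3230778
  X=2: 0.0000000, 0.3230778, 0.4556795
  X=3: 0.0000000, 0.0000000, 0.4010507
  (cells with P = 0 contribute 0)
Sum of the 12 terms: H(X,Y) = 2.8511 bits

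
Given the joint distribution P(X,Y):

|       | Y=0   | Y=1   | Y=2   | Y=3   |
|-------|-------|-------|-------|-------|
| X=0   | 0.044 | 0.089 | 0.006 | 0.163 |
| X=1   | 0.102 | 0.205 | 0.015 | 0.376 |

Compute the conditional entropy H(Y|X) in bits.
1.5221 bits

H(Y|X) = H(X,Y) - H(X)

H(X,Y) = -Σ_{x,y} P(x,y) log₂ P(x,y). Per-cell terms -P(x,y)·log₂P(x,y):
  X=0: 0.198280, 0.310615, 0.044285, 0.426580
  X=1: 0.335923, 0.468692, 0.090883, 0.530609
Sum of the 8 terms: H(X,Y) = 2.405867 bits

Marginal of X (row sums):
  P(X=0) = 0.044 + 0.089 + 0.006 + 0.163 = 0.302
  P(X=1) = 0.102 + 0.205 + 0.015 + 0.376 = 0.698
H(X) = -[0.302·log₂(0.302) + 0.698·log₂(0.698)]
  = 0.521669 + 0.362053 = 0.883722 bits

H(Y|X) = H(X,Y) - H(X) = 2.405867 - 0.883722 = 1.5221 bits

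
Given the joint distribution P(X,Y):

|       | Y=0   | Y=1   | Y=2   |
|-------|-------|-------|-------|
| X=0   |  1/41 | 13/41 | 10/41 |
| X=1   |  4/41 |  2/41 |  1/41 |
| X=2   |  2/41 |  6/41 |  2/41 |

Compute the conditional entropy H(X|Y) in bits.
1.1991 bits

H(X|Y) = H(X,Y) - H(Y)

H(X,Y) = -Σ_{x,y} P(x,y) log₂ P(x,y). Per-cell terms -P(x,y)·log₂P(x,y):
  X=0: 0.1306720, 0.5254258, 0.4964936
  X=1: 0.3275660, 0.2125635, 0.1306720
  X=2: 0.2125635, 0.4057448, 0.2125635
Sum of the 9 terms: H(X,Y) = 2.654265 bits

Marginal of Y (column sums):
  P(Y=0) = 1/41 + 4/41 + 2/41 = 7/41
  P(Y=1) = 13/41 + 2/41 + 6/41 = 21/41
  P(Y=2) = 10/41 + 1/41 + 2/41 = 13/41
H(Y) = -[(7/41)·log₂(7/41) + (21/41)·log₂(21/41) + (13/41)·log₂(13/41)]
  = 0.4353995 + 0.4943884 + 0.5254258 = 1.455214 bits

H(X|Y) = H(X,Y) - H(Y) = 2.654265 - 1.455214 = 1.1991 bits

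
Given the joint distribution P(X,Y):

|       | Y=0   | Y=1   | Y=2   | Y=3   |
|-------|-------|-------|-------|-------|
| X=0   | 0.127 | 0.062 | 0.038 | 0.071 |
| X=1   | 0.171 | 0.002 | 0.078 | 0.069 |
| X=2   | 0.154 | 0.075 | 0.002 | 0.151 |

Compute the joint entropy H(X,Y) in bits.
3.2096 bits

H(X,Y) = -Σ_{x,y} P(x,y) log₂ P(x,y). Per-cell terms -P(x,y)·log₂P(x,y):
  X=0: 0.37809, 0.24872, 0.17928, 0.27094
  X=1: 0.43570, 0.01793, 0.28707, 0.26615
  X=2: 0.41565, 0.28027, 0.01793, 0.41183
Sum of the 12 terms: H(X,Y) = 3.2096 bits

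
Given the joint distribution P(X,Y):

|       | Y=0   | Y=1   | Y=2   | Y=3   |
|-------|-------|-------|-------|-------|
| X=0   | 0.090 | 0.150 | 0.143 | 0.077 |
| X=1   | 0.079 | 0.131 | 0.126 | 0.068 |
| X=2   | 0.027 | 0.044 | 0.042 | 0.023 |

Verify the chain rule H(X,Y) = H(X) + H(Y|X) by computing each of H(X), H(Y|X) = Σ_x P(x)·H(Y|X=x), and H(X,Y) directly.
H(X) = 1.4350 bits, H(Y|X) = 1.9442 bits, H(X,Y) = 3.3792 bits

Marginal of X (row sums):
  P(X=0) = 0.090 + 0.150 + 0.143 + 0.077 = 0.460
  P(X=1) = 0.079 + 0.131 + 0.126 + 0.068 = 0.404
  P(X=2) = 0.027 + 0.044 + 0.042 + 0.023 = 0.136
H(X) = -[0.460·log₂(0.460) + 0.404·log₂(0.404) + 0.136·log₂(0.136)]
  = 0.515335 + 0.528259 + 0.391452 = 1.4350 bits

H(Y|X) = Σ_x P(x)·H(Y|X=x):
  X=0: P(X=0) = 0.460, P(Y|X=0) = (9/46, 15/46, 143/460, 77/460) → H(Y|X=0) = 1.943330
  X=1: P(X=1) = 0.404, P(Y|X=1) = (79/404, 131/404, 63/202, 17/101) → H(Y|X=1) = 1.944197
  X=2: P(X=2) = 0.136, P(Y|X=2) = (27/136, 11/34, 21/68, 23/136) → H(Y|X=2) = 1.946902
H(Y|X) = 0.460·1.943330 + 0.404·1.944197 + 0.136·1.946902 = 1.9442 bits

H(X,Y) = -Σ_{x,y} P(x,y) log₂ P(x,y). Per-cell terms -P(x,y)·log₂P(x,y):
  X=0: 0.312654, 0.410545, 0.401246, 0.284823
  X=1: 0.289298, 0.384139, 0.376552, 0.263726
  X=2: 0.140694, 0.198280, 0.192086, 0.125171
Sum of the 12 terms: H(X,Y) = 3.3792 bits

Chain rule check:
  H(X) + H(Y|X) = 1.4350 + 1.9442 = 3.3792 bits
  H(X,Y) = 3.3792 bits
✓ Chain rule verified.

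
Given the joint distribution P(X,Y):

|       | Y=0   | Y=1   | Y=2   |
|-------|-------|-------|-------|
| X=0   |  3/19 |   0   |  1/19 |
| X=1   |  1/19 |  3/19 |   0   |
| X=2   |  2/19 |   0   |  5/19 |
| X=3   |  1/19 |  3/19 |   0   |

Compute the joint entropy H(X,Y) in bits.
2.7809 bits

H(X,Y) = -Σ_{x,y} P(x,y) log₂ P(x,y). Per-cell terms -P(x,y)·log₂P(x,y):
  X=0: 0.42047, 0.00000, 0.22358
  X=1: 0.22358, 0.42047, 0.00000
  X=2: 0.34189, 0.00000, 0.50684
  X=3: 0.22358, 0.42047, 0.00000
  (cells with P = 0 contribute 0)
Sum of the 12 terms: H(X,Y) = 2.7809 bits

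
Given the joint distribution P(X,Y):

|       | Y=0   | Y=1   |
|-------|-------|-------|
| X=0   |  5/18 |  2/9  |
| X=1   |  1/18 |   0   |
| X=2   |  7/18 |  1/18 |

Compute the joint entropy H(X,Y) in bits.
1.9888 bits

H(X,Y) = -Σ_{x,y} P(x,y) log₂ P(x,y). Per-cell terms -P(x,y)·log₂P(x,y):
  X=0: 0.5133, 0.4822
  X=1: 0.2317, 0.0000
  X=2: 0.5299, 0.2317
  (cells with P = 0 contribute 0)
Sum of the 6 terms: H(X,Y) = 1.9888 bits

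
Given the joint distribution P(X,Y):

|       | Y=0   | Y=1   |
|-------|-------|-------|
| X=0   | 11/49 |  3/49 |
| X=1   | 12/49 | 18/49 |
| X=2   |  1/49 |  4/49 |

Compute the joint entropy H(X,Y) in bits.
2.1680 bits

H(X,Y) = -Σ_{x,y} P(x,y) log₂ P(x,y). Per-cell terms -P(x,y)·log₂P(x,y):
  X=0: 0.4838, 0.2467
  X=1: 0.4971, 0.5307
  X=2: 0.1146, 0.2951
Sum of the 6 terms: H(X,Y) = 2.1680 bits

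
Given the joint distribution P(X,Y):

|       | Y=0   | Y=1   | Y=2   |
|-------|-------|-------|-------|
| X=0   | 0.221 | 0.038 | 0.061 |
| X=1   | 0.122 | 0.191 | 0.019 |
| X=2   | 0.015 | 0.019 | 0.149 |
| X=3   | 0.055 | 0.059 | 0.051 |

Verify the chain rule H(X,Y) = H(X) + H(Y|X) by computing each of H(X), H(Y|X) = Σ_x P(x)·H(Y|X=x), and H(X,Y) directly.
H(X) = 1.9314 bits, H(Y|X) = 1.2092 bits, H(X,Y) = 3.1406 bits

Marginal of X (row sums):
  P(X=0) = 0.221 + 0.038 + 0.061 = 0.320
  P(X=1) = 0.122 + 0.191 + 0.019 = 0.332
  P(X=2) = 0.015 + 0.019 + 0.149 = 0.183
  P(X=3) = 0.055 + 0.059 + 0.051 = 0.165
H(X) = -[0.320·log₂(0.320) + 0.332·log₂(0.332) + 0.183·log₂(0.183) + 0.165·log₂(0.165)]
  = 0.52603 + 0.52813 + 0.44837 + 0.42891 = 1.9314 bits

H(Y|X) = Σ_x P(x)·H(Y|X=x):
  X=0: P(X=0) = 0.320, P(Y|X=0) = (221/320, 19/160, 61/320) → H(Y|X=0) = 1.18967
  X=1: P(X=1) = 0.332, P(Y|X=1) = (61/166, 191/332, 19/332) → H(Y|X=1) = 1.22579
  X=2: P(X=2) = 0.183, P(Y|X=2) = (5/61, 19/183, 149/183) → H(Y|X=2) = 0.87652
  X=3: P(X=3) = 0.165, P(Y|X=3) = (1/3, 59/165, 17/55) → H(Y|X=3) = 1.58242
H(Y|X) = 0.320·1.18967 + 0.332·1.22579 + 0.183·0.87652 + 0.165·1.58242 = 1.2092 bits

H(X,Y) = -Σ_{x,y} P(x,y) log₂ P(x,y). Per-cell terms -P(x,y)·log₂P(x,y):
  X=0: 0.48131, 0.17928, 0.24614
  X=1: 0.37028, 0.45618, 0.10864
  X=2: 0.09088, 0.10864, 0.40925
  X=3: 0.23014, 0.24091, 0.21896
Sum of the 12 terms: H(X,Y) = 3.1406 bits

Chain rule check:
  H(X) + H(Y|X) = 1.9314 + 1.2092 = 3.1406 bits
  H(X,Y) = 3.1406 bits
✓ Chain rule verified.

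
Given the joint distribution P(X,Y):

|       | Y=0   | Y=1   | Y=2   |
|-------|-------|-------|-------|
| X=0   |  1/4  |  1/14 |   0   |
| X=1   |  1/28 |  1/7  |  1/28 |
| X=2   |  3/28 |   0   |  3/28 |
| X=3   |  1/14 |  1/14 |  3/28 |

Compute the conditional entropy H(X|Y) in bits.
1.5658 bits

H(X|Y) = H(X,Y) - H(Y)

H(X,Y) = -Σ_{x,y} P(x,y) log₂ P(x,y). Per-cell terms -P(x,y)·log₂P(x,y):
  X=0: 0.50000, 0.27195, 0.00000
  X=1: 0.17169, 0.40105, 0.17169
  X=2: 0.34526, 0.00000, 0.34526
  X=3: 0.27195, 0.27195, 0.34526
  (cells with P = 0 contribute 0)
Sum of the 12 terms: H(X,Y) = 3.0961 bits

Marginal of Y (column sums):
  P(Y=0) = 1/4 + 1/28 + 3/28 + 1/14 = 13/28
  P(Y=1) = 1/14 + 1/7 + 0 + 1/14 = 2/7
  P(Y=2) = 0 + 1/28 + 3/28 + 3/28 = 1/4
H(Y) = -[(13/28)·log₂(13/28) + (2/7)·log₂(2/7) + (1/4)·log₂(1/4)]
  = 0.51392 + 0.51639 + 0.50000 = 1.5303 bits

H(X|Y) = H(X,Y) - H(Y) = 3.0961 - 1.5303 = 1.5658 bits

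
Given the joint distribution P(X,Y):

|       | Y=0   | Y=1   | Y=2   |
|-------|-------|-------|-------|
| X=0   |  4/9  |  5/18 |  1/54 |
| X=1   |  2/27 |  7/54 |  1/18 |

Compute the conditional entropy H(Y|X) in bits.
1.2061 bits

H(Y|X) = H(X,Y) - H(X)

H(X,Y) = -Σ_{x,y} P(x,y) log₂ P(x,y). Per-cell terms -P(x,y)·log₂P(x,y):
  X=0: 0.51997, 0.51333, 0.10657
  X=1: 0.27814, 0.38209, 0.23166
Sum of the 6 terms: H(X,Y) = 2.03176 bits

Marginal of X (row sums):
  P(X=0) = 4/9 + 5/18 + 1/54 = 20/27
  P(X=1) = 2/27 + 7/54 + 1/18 = 7/27
H(X) = -[(20/27)·log₂(20/27) + (7/27)·log₂(7/27)]
  = 0.32071 + 0.50492 = 0.82563 bits

H(Y|X) = H(X,Y) - H(X) = 2.03176 - 0.82563 = 1.2061 bits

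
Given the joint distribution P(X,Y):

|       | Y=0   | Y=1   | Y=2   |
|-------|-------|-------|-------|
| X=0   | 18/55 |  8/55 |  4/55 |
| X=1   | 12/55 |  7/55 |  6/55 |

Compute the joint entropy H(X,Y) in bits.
2.4134 bits

H(X,Y) = -Σ_{x,y} P(x,y) log₂ P(x,y). Per-cell terms -P(x,y)·log₂P(x,y):
  X=0: 0.5274, 0.4046, 0.2750
  X=1: 0.4792, 0.3785, 0.3487
Sum of the 6 terms: H(X,Y) = 2.4134 bits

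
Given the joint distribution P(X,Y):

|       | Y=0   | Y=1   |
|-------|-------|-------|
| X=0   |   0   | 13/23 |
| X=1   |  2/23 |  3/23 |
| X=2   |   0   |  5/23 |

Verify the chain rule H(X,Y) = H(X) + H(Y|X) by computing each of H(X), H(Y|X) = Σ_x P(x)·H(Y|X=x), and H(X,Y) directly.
H(X) = 1.4225 bits, H(Y|X) = 0.2111 bits, H(X,Y) = 1.6336 bits

Marginal of X (row sums):
  P(X=0) = 0 + 13/23 = 13/23
  P(X=1) = 2/23 + 3/23 = 5/23
  P(X=2) = 0 + 5/23 = 5/23
H(X) = -[(13/23)·log₂(13/23) + (5/23)·log₂(5/23) + (5/23)·log₂(5/23)]
  = 0.46524 + 0.47862 + 0.47862 = 1.4225 bits

H(Y|X) = Σ_x P(x)·H(Y|X=x):
  X=0: P(X=0) = 13/23, P(Y|X=0) = (0, 1) → H(Y|X=0) = 0.00000
  X=1: P(X=1) = 5/23, P(Y|X=1) = (2/5, 3/5) → H(Y|X=1) = 0.97095
  X=2: P(X=2) = 5/23, P(Y|X=2) = (0, 1) → H(Y|X=2) = 0.00000
H(Y|X) = (13/23)·0.00000 + (5/23)·0.97095 + (5/23)·0.00000 = 0.2111 bits

H(X,Y) = -Σ_{x,y} P(x,y) log₂ P(x,y). Per-cell terms -P(x,y)·log₂P(x,y):
  X=0: 0.00000, 0.46524
  X=1: 0.30640, 0.38330
  X=2: 0.00000, 0.47862
  (cells with P = 0 contribute 0)
Sum of the 6 terms: H(X,Y) = 1.6336 bits

Chain rule check:
  H(X) + H(Y|X) = 1.4225 + 0.2111 = 1.6336 bits
  H(X,Y) = 1.6336 bits
✓ Chain rule verified.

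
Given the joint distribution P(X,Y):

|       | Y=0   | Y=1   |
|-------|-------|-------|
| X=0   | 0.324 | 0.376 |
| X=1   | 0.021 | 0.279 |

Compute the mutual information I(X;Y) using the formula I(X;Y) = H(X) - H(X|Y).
0.1225 bits

I(X;Y) = H(X) - H(X|Y)

Marginal of X (row sums):
  P(X=0) = 0.324 + 0.376 = 0.700
  P(X=1) = 0.021 + 0.279 = 0.300
H(X) = -[0.700·log₂(0.700) + 0.300·log₂(0.300)]
  = 0.36020 + 0.52109 = 0.8813 bits

Marginal of Y (column sums):
  P(Y=0) = 0.324 + 0.021 = 0.345
  P(Y=1) = 0.376 + 0.279 = 0.655
H(X|Y) = Σ_y P(y)·H(X|Y=y):
  Y=0: P(Y=0) = 0.345, P(X|Y=0) = (108/115, 7/115) → H(X|Y=0) = 0.33089
  Y=1: P(Y=1) = 0.655, P(X|Y=1) = (376/655, 279/655) → H(X|Y=1) = 0.98412
H(X|Y) = 0.345·0.33089 + 0.655·0.98412 = 0.7588 bits

I(X;Y) = H(X) - H(X|Y) = 0.8813 - 0.7588 = 0.1225 bits

Cross-check via I(X;Y) = H(X) + H(Y) - H(X,Y): computing H(Y) from the column sums and H(X,Y) from the 4 cells in the same way gives H(Y) = 0.9295 bits and H(X,Y) = 1.6883 bits, so
I(X;Y) = 0.8813 + 0.9295 - 1.6883 = 0.1225 bits ✓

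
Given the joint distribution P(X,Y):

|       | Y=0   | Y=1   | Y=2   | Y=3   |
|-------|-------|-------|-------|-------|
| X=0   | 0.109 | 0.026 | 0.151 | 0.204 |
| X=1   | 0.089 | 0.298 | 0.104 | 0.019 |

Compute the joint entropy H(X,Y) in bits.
2.6445 bits

H(X,Y) = -Σ_{x,y} P(x,y) log₂ P(x,y). Per-cell terms -P(x,y)·log₂P(x,y):
  X=0: 0.34854, 0.13690, 0.41183, 0.46785
  X=1: 0.31061, 0.52049, 0.33960, 0.10864
Sum of the 8 terms: H(X,Y) = 2.6445 bits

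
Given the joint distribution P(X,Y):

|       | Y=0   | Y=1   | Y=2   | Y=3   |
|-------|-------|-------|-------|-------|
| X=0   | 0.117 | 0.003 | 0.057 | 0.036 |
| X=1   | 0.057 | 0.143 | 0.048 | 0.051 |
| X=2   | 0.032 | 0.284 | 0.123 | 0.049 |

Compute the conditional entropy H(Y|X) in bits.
1.6202 bits

H(Y|X) = H(X,Y) - H(X)

H(X,Y) = -Σ_{x,y} P(x,y) log₂ P(x,y). Per-cell terms -P(x,y)·log₂P(x,y):
  X=0: 0.36216, 0.02514, 0.23557, 0.17265
  X=1: 0.23557, 0.40125, 0.21028, 0.21896
  X=2: 0.15891, 0.51575, 0.37186, 0.21320
Sum of the 12 terms: H(X,Y) = 3.1213 bits

Marginal of X (row sums):
  P(X=0) = 0.117 + 0.003 + 0.057 + 0.036 = 0.213
  P(X=1) = 0.057 + 0.143 + 0.048 + 0.051 = 0.299
  P(X=2) = 0.032 + 0.284 + 0.123 + 0.049 = 0.488
H(X) = -[0.213·log₂(0.213) + 0.299·log₂(0.299) + 0.488·log₂(0.488)]
  = 0.47522 + 0.52079 + 0.50510 = 1.5011 bits

H(Y|X) = H(X,Y) - H(X) = 3.1213 - 1.5011 = 1.6202 bits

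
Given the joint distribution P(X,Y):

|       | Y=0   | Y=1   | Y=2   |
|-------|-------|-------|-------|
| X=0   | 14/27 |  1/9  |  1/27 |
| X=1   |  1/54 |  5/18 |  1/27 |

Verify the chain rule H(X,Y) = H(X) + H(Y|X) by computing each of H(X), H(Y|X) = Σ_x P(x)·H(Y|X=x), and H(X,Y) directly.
H(X) = 0.9183 bits, H(Y|X) = 0.8973 bits, H(X,Y) = 1.8156 bits

Marginal of X (row sums):
  P(X=0) = 14/27 + 1/9 + 1/27 = 2/3
  P(X=1) = 1/54 + 5/18 + 1/27 = 1/3
H(X) = -[(2/3)·log₂(2/3) + (1/3)·log₂(1/3)]
  = 0.3899750 + 0.5283208 = 0.9183 bits

H(Y|X) = Σ_x P(x)·H(Y|X=x):
  X=0: P(X=0) = 2/3, P(Y|X=0) = (7/9, 1/6, 1/18) → H(Y|X=0) = 0.9444885
  X=1: P(X=1) = 1/3, P(Y|X=1) = (1/18, 5/6, 1/9) → H(Y|X=1) = 0.8030717
H(Y|X) = (2/3)·0.9444885 + (1/3)·0.8030717 = 0.8973 bits

H(X,Y) = -Σ_{x,y} P(x,y) log₂ P(x,y). Per-cell terms -P(x,y)·log₂P(x,y):
  X=0: 0.4913132, 0.3522139, 0.1761069
  X=1: 0.1065720, 0.5133325, 0.1761069
Sum of the 6 terms: H(X,Y) = 1.8156 bits

Chain rule check:
  H(X) + H(Y|X) = 0.9183 + 0.8973 = 1.8156 bits
  H(X,Y) = 1.8156 bits
✓ Chain rule verified.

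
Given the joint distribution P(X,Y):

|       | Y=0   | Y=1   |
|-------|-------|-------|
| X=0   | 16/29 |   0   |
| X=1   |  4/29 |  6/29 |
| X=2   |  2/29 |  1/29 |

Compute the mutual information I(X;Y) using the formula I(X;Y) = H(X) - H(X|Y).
0.3675 bits

I(X;Y) = H(X) - H(X|Y)

Marginal of X (row sums):
  P(X=0) = 16/29 + 0 = 16/29
  P(X=1) = 4/29 + 6/29 = 10/29
  P(X=2) = 2/29 + 1/29 = 3/29
H(X) = -[(16/29)·log₂(16/29) + (10/29)·log₂(10/29) + (3/29)·log₂(3/29)]
  = 0.47337 + 0.52967 + 0.33859 = 1.3416 bits

Marginal of Y (column sums):
  P(Y=0) = 16/29 + 4/29 + 2/29 = 22/29
  P(Y=1) = 0 + 6/29 + 1/29 = 7/29
H(X|Y) = Σ_y P(y)·H(X|Y=y):
  Y=0: P(Y=0) = 22/29, P(X|Y=0) = (8/11, 2/11, 1/11) → H(X|Y=0) = 1.09580
  Y=1: P(Y=1) = 7/29, P(X|Y=1) = (0, 6/7, 1/7) → H(X|Y=1) = 0.59167
H(X|Y) = (22/29)·1.09580 + (7/29)·0.59167 = 0.9741 bits

I(X;Y) = H(X) - H(X|Y) = 1.3416 - 0.9741 = 0.3675 bits

Cross-check via I(X;Y) = H(X) + H(Y) - H(X,Y): computing H(Y) from the column sums and H(X,Y) from the 6 cells in the same way gives H(Y) = 0.7973 bits and H(X,Y) = 1.7714 bits, so
I(X;Y) = 1.3416 + 0.7973 - 1.7714 = 0.3675 bits ✓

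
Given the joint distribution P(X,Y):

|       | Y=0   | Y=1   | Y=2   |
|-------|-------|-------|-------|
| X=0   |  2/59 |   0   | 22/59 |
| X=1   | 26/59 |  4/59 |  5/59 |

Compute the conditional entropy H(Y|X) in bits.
0.8074 bits

H(Y|X) = H(X,Y) - H(X)

H(X,Y) = -Σ_{x,y} P(x,y) log₂ P(x,y). Per-cell terms -P(x,y)·log₂P(x,y):
  X=0: 0.1655, 0.0000, 0.5307
  X=1: 0.5210, 0.2632, 0.3018
  (cells with P = 0 contribute 0)
Sum of the 6 terms: H(X,Y) = 1.7822 bits

Marginal of X (row sums):
  P(X=0) = 2/59 + 0 + 22/59 = 24/59
  P(X=1) = 26/59 + 4/59 + 5/59 = 35/59
H(X) = -[(24/59)·log₂(24/59) + (35/59)·log₂(35/59)]
  = 0.5279 + 0.4469 = 0.9748 bits

H(Y|X) = H(X,Y) - H(X) = 1.7822 - 0.9748 = 0.8074 bits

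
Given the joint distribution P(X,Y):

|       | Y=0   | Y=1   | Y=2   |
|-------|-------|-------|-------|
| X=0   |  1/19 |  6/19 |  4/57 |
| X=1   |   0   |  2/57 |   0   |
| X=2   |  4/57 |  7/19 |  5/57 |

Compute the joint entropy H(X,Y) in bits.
2.2950 bits

H(X,Y) = -Σ_{x,y} P(x,y) log₂ P(x,y). Per-cell terms -P(x,y)·log₂P(x,y):
  X=0: 0.2236, 0.5251, 0.2690
  X=1: 0.0000, 0.1696, 0.0000
  X=2: 0.2690, 0.5307, 0.3080
  (cells with P = 0 contribute 0)
Sum of the 9 terms: H(X,Y) = 2.2950 bits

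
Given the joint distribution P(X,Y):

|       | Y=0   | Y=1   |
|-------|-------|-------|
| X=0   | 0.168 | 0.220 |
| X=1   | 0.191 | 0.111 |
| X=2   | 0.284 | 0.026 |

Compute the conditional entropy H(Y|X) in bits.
0.7983 bits

H(Y|X) = H(X,Y) - H(X)

H(X,Y) = -Σ_{x,y} P(x,y) log₂ P(x,y). Per-cell terms -P(x,y)·log₂P(x,y):
  X=0: 0.4323424, 0.4805734
  X=1: 0.4561759, 0.3520219
  X=2: 0.5157546, 0.1368990
Sum of the 6 terms: H(X,Y) = 2.373767 bits

Marginal of X (row sums):
  P(X=0) = 0.168 + 0.220 = 0.388
  P(X=1) = 0.191 + 0.111 = 0.302
  P(X=2) = 0.284 + 0.026 = 0.310
H(X) = -[0.388·log₂(0.388) + 0.302·log₂(0.302) + 0.310·log₂(0.310)]
  = 0.5299581 + 0.5216686 + 0.5237946 = 1.575421 bits

H(Y|X) = H(X,Y) - H(X) = 2.373767 - 1.575421 = 0.7983 bits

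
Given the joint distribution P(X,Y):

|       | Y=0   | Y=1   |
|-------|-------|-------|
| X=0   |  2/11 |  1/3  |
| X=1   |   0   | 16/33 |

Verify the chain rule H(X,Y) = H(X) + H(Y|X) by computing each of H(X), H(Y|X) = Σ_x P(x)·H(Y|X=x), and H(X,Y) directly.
H(X) = 0.9993 bits, H(Y|X) = 0.4825 bits, H(X,Y) = 1.4819 bits

Marginal of X (row sums):
  P(X=0) = 2/11 + 1/3 = 17/33
  P(X=1) = 0 + 16/33 = 16/33
H(X) = -[(17/33)·log₂(17/33) + (16/33)·log₂(16/33)]
  = 0.49296 + 0.50637 = 0.9993 bits

H(Y|X) = Σ_x P(x)·H(Y|X=x):
  X=0: P(X=0) = 17/33, P(Y|X=0) = (6/17, 11/17) → H(Y|X=0) = 0.93667
  X=1: P(X=1) = 16/33, P(Y|X=1) = (0, 1) → H(Y|X=1) = 0.00000
H(Y|X) = (17/33)·0.93667 + (16/33)·0.00000 = 0.4825 bits

H(X,Y) = -Σ_{x,y} P(x,y) log₂ P(x,y). Per-cell terms -P(x,y)·log₂P(x,y):
  X=0: 0.44717, 0.52832
  X=1: 0.00000, 0.50637
  (cells with P = 0 contribute 0)
Sum of the 4 terms: H(X,Y) = 1.4819 bits

Chain rule check:
  H(X) + H(Y|X) = 0.9993 + 0.4825 = 1.4818 bits
  H(X,Y) = 1.4819 bits
✓ Chain rule verified (Δ = 0.0001 is 4-dp rounding noise: each of the three values was rounded independently).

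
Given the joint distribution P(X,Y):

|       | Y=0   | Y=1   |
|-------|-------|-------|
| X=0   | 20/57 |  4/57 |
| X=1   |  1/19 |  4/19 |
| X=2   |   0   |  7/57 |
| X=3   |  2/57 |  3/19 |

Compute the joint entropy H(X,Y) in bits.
2.4576 bits

H(X,Y) = -Σ_{x,y} P(x,y) log₂ P(x,y). Per-cell terms -P(x,y)·log₂P(x,y):
  X=0: 0.53016, 0.26897
  X=1: 0.22358, 0.47325
  X=2: 0.00000, 0.37156
  X=3: 0.16958, 0.42047
  (cells with P = 0 contribute 0)
Sum of the 8 terms: H(X,Y) = 2.4576 bits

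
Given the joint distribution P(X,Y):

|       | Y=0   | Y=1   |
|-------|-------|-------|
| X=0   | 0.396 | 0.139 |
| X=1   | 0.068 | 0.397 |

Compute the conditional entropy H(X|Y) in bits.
0.7215 bits

H(X|Y) = H(X,Y) - H(Y)

H(X,Y) = -Σ_{x,y} P(x,y) log₂ P(x,y). Per-cell terms -P(x,y)·log₂P(x,y):
  X=0: 0.52923, 0.39571
  X=1: 0.26373, 0.52912
Sum of the 4 terms: H(X,Y) = 1.7178 bits

Marginal of Y (column sums):
  P(Y=0) = 0.396 + 0.068 = 0.464
  P(Y=1) = 0.139 + 0.397 = 0.536
H(Y) = -[0.464·log₂(0.464) + 0.536·log₂(0.536)]
  = 0.51402 + 0.48224 = 0.9963 bits

H(X|Y) = H(X,Y) - H(Y) = 1.7178 - 0.9963 = 0.7215 bits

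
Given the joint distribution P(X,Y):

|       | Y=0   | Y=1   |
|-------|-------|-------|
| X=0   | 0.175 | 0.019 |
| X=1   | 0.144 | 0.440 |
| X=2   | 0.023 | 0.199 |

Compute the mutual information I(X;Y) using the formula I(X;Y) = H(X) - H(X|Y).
0.2598 bits

I(X;Y) = H(X) - H(X|Y)

Marginal of X (row sums):
  P(X=0) = 0.175 + 0.019 = 0.194
  P(X=1) = 0.144 + 0.440 = 0.584
  P(X=2) = 0.023 + 0.199 = 0.222
H(X) = -[0.194·log₂(0.194) + 0.584·log₂(0.584) + 0.222·log₂(0.222)]
  = 0.4590 + 0.4532 + 0.4820 = 1.3942 bits

Marginal of Y (column sums):
  P(Y=0) = 0.175 + 0.144 + 0.023 = 0.342
  P(Y=1) = 0.019 + 0.440 + 0.199 = 0.658
H(X|Y) = Σ_y P(y)·H(X|Y=y):
  Y=0: P(Y=0) = 0.342, P(X|Y=0) = (175/342, 8/19, 23/342) → H(X|Y=0) = 1.2820
  Y=1: P(Y=1) = 0.658, P(X|Y=1) = (19/658, 220/329, 199/658) → H(X|Y=1) = 1.0577
H(X|Y) = 0.342·1.2820 + 0.658·1.0577 = 1.1344 bits

I(X;Y) = H(X) - H(X|Y) = 1.3942 - 1.1344 = 0.2598 bits

Cross-check via I(X;Y) = H(X) + H(Y) - H(X,Y): computing H(Y) from the column sums and H(X,Y) from the 6 cells in the same way gives H(Y) = 0.9267 bits and H(X,Y) = 2.0611 bits, so
I(X;Y) = 1.3942 + 0.9267 - 2.0611 = 0.2598 bits ✓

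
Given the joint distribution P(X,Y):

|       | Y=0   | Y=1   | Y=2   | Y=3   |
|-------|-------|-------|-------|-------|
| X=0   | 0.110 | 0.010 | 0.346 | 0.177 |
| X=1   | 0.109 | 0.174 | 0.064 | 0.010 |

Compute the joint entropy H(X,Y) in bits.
2.4964 bits

H(X,Y) = -Σ_{x,y} P(x,y) log₂ P(x,y). Per-cell terms -P(x,y)·log₂P(x,y):
  X=0: 0.3503, 0.0664, 0.5298, 0.4422
  X=1: 0.3485, 0.4390, 0.2538, 0.0664
Sum of the 8 terms: H(X,Y) = 2.4964 bits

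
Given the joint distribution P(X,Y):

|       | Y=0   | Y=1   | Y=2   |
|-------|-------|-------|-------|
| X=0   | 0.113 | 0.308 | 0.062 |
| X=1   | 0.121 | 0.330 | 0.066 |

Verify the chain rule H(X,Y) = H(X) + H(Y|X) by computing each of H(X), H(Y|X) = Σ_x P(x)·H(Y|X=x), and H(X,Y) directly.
H(X) = 0.9992 bits, H(Y|X) = 1.2836 bits, H(X,Y) = 2.2828 bits

Marginal of X (row sums):
  P(X=0) = 0.113 + 0.308 + 0.062 = 0.483
  P(X=1) = 0.121 + 0.330 + 0.066 = 0.517
H(X) = -[0.483·log₂(0.483) + 0.517·log₂(0.517)]
  = 0.5071 + 0.4921 = 0.9992 bits

H(Y|X) = Σ_x P(x)·H(Y|X=x):
  X=0: P(X=0) = 0.483, P(Y|X=0) = (113/483, 44/69, 62/483) → H(Y|X=0) = 1.2844
  X=1: P(X=1) = 0.517, P(Y|X=1) = (11/47, 30/47, 6/47) → H(Y|X=1) = 1.2829
H(Y|X) = 0.483·1.2844 + 0.517·1.2829 = 1.2836 bits

H(X,Y) = -Σ_{x,y} P(x,y) log₂ P(x,y). Per-cell terms -P(x,y)·log₂P(x,y):
  X=0: 0.3555, 0.5233, 0.2487
  X=1: 0.3687, 0.5278, 0.2588
Sum of the 6 terms: H(X,Y) = 2.2828 bits

Chain rule check:
  H(X) + H(Y|X) = 0.9992 + 1.2836 = 2.2828 bits
  H(X,Y) = 2.2828 bits
✓ Chain rule verified.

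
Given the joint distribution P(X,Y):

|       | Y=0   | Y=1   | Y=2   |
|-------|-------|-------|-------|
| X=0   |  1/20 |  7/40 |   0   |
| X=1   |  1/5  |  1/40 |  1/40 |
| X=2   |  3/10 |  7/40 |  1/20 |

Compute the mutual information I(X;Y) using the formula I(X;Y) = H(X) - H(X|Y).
0.1937 bits

I(X;Y) = H(X) - H(X|Y)

Marginal of X (row sums):
  P(X=0) = 1/20 + 7/40 + 0 = 9/40
  P(X=1) = 1/5 + 1/40 + 1/40 = 1/4
  P(X=2) = 3/10 + 7/40 + 1/20 = 21/40
H(X) = -[(9/40)·log₂(9/40) + (1/4)·log₂(1/4) + (21/40)·log₂(21/40)]
  = 0.48420 + 0.50000 + 0.48805 = 1.47225 bits

Marginal of Y (column sums):
  P(Y=0) = 1/20 + 1/5 + 3/10 = 11/20
  P(Y=1) = 7/40 + 1/40 + 7/40 = 3/8
  P(Y=2) = 0 + 1/40 + 1/20 = 3/40
H(X|Y) = Σ_y P(y)·H(X|Y=y):
  Y=0: P(Y=0) = 11/20, P(X|Y=0) = (1/11, 4/11, 6/11) → H(X|Y=0) = 1.32218
  Y=1: P(Y=1) = 3/8, P(X|Y=1) = (7/15, 1/15, 7/15) → H(X|Y=1) = 1.28669
  Y=2: P(Y=2) = 3/40, P(X|Y=2) = (0, 1/3, 2/3) → H(X|Y=2) = 0.91830
H(X|Y) = (11/20)·1.32218 + (3/8)·1.28669 + (3/40)·0.91830 = 1.27858 bits

I(X;Y) = H(X) - H(X|Y) = 1.47225 - 1.27858 = 0.1937 bits

Cross-check via I(X;Y) = H(X) + H(Y) - H(X,Y): computing H(Y) from the column sums and H(X,Y) from the 9 cells in the same way gives H(Y) = 1.28528 bits and H(X,Y) = 2.56387 bits, so
I(X;Y) = 1.47225 + 1.28528 - 2.56387 = 0.1937 bits ✓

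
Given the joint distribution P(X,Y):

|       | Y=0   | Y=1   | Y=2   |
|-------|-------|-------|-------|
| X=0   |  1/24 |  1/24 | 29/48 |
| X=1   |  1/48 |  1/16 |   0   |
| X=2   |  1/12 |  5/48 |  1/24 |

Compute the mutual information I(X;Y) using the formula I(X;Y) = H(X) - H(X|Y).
0.4241 bits

I(X;Y) = H(X) - H(X|Y)

Marginal of X (row sums):
  P(X=0) = 1/24 + 1/24 + 29/48 = 11/16
  P(X=1) = 1/48 + 1/16 + 0 = 1/12
  P(X=2) = 1/12 + 5/48 + 1/24 = 11/48
H(X) = -[(11/16)·log₂(11/16) + (1/12)·log₂(1/12) + (11/48)·log₂(11/48)]
  = 0.37164 + 0.29875 + 0.48710 = 1.1575 bits

Marginal of Y (column sums):
  P(Y=0) = 1/24 + 1/48 + 1/12 = 7/48
  P(Y=1) = 1/24 + 1/16 + 5/48 = 5/24
  P(Y=2) = 29/48 + 0 + 1/24 = 31/48
H(X|Y) = Σ_y P(y)·H(X|Y=y):
  Y=0: P(Y=0) = 7/48, P(X|Y=0) = (2/7, 1/7, 4/7) → H(X|Y=0) = 1.37878
  Y=1: P(Y=1) = 5/24, P(X|Y=1) = (1/5, 3/10, 1/2) → H(X|Y=1) = 1.48548
  Y=2: P(Y=2) = 31/48, P(X|Y=2) = (29/31, 0, 2/31) → H(X|Y=2) = 0.34512
H(X|Y) = (7/48)·1.37878 + (5/24)·1.48548 + (31/48)·0.34512 = 0.7334 bits

I(X;Y) = H(X) - H(X|Y) = 1.1575 - 0.7334 = 0.4241 bits

Cross-check via I(X;Y) = H(X) + H(Y) - H(X,Y): computing H(Y) from the column sums and H(X,Y) from the 9 cells in the same way gives H(Y) = 1.2839 bits and H(X,Y) = 2.0173 bits, so
I(X;Y) = 1.1575 + 1.2839 - 2.0173 = 0.4241 bits ✓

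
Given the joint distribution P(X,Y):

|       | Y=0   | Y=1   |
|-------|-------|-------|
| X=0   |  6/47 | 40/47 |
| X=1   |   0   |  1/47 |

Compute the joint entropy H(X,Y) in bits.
0.6953 bits

H(X,Y) = -Σ_{x,y} P(x,y) log₂ P(x,y). Per-cell terms -P(x,y)·log₂P(x,y):
  X=0: 0.3791, 0.1980
  X=1: 0.0000, 0.1182
  (cells with P = 0 contribute 0)
Sum of the 4 terms: H(X,Y) = 0.6953 bits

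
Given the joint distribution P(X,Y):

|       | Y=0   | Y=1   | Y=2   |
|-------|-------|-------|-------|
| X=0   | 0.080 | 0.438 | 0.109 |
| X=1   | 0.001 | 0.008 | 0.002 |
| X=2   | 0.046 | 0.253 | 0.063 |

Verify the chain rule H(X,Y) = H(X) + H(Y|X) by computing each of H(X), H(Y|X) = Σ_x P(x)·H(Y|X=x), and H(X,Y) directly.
H(X) = 1.0245 bits, H(Y|X) = 1.1781 bits, H(X,Y) = 2.2026 bits

Marginal of X (row sums):
  P(X=0) = 0.080 + 0.438 + 0.109 = 0.627
  P(X=1) = 0.001 + 0.008 + 0.002 = 0.011
  P(X=2) = 0.046 + 0.253 + 0.063 = 0.362
H(X) = -[0.627·log₂(0.627) + 0.011·log₂(0.011) + 0.362·log₂(0.362)]
  = 0.42226 + 0.07157 + 0.53067 = 1.0245 bits

H(Y|X) = Σ_x P(x)·H(Y|X=x):
  X=0: P(X=0) = 0.627, P(Y|X=0) = (80/627, 146/209, 109/627) → H(Y|X=0) = 1.17933
  X=1: P(X=1) = 0.011, P(Y|X=1) = (1/11, 8/11, 2/11) → H(Y|X=1) = 1.09580
  X=2: P(X=2) = 0.362, P(Y|X=2) = (23/181, 253/362, 63/362) → H(Y|X=2) = 1.17844
H(Y|X) = 0.627·1.17933 + 0.011·1.09580 + 0.362·1.17844 = 1.1781 bits

H(X,Y) = -Σ_{x,y} P(x,y) log₂ P(x,y). Per-cell terms -P(x,y)·log₂P(x,y):
  X=0: 0.29151, 0.52166, 0.34854
  X=1: 0.00997, 0.05573, 0.01793
  X=2: 0.20434, 0.50165, 0.25128
Sum of the 9 terms: H(X,Y) = 2.2026 bits

Chain rule check:
  H(X) + H(Y|X) = 1.0245 + 1.1781 = 2.2026 bits
  H(X,Y) = 2.2026 bits
✓ Chain rule verified.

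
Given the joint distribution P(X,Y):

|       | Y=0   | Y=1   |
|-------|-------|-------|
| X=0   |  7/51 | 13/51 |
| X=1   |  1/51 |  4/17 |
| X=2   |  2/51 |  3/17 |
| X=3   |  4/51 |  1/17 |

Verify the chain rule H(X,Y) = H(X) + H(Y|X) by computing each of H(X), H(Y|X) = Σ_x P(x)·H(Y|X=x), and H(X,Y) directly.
H(X) = 1.9028 bits, H(Y|X) = 0.7488 bits, H(X,Y) = 2.6516 bits

Marginal of X (row sums):
  P(X=0) = 7/51 + 13/51 = 20/51
  P(X=1) = 1/51 + 4/17 = 13/51
  P(X=2) = 2/51 + 3/17 = 11/51
  P(X=3) = 4/51 + 1/17 = 7/51
H(X) = -[(20/51)·log₂(20/51) + (13/51)·log₂(13/51) + (11/51)·log₂(11/51) + (7/51)·log₂(7/51)]
  = 0.52961 + 0.50266 + 0.47731 + 0.39324 = 1.9028 bits

H(Y|X) = Σ_x P(x)·H(Y|X=x):
  X=0: P(X=0) = 20/51, P(Y|X=0) = (7/20, 13/20) → H(Y|X=0) = 0.93407
  X=1: P(X=1) = 13/51, P(Y|X=1) = (1/13, 12/13) → H(Y|X=1) = 0.39124
  X=2: P(X=2) = 11/51, P(Y|X=2) = (2/11, 9/11) → H(Y|X=2) = 0.68404
  X=3: P(X=3) = 7/51, P(Y|X=3) = (4/7, 3/7) → H(Y|X=3) = 0.98523
H(Y|X) = (20/51)·0.93407 + (13/51)·0.39124 + (11/51)·0.68404 + (7/51)·0.98523 = 0.7488 bits

H(X,Y) = -Σ_{x,y} P(x,y) log₂ P(x,y). Per-cell terms -P(x,y)·log₂P(x,y):
  X=0: 0.39324, 0.50266
  X=1: 0.11122, 0.49117
  X=2: 0.18323, 0.44162
  X=3: 0.28803, 0.24044
Sum of the 8 terms: H(X,Y) = 2.6516 bits

Chain rule check:
  H(X) + H(Y|X) = 1.9028 + 0.7488 = 2.6516 bits
  H(X,Y) = 2.6516 bits
✓ Chain rule verified.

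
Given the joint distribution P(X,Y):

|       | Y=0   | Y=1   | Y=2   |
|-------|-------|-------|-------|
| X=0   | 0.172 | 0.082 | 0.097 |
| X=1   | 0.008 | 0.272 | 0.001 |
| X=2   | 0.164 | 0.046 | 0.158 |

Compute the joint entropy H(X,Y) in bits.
2.6884 bits

H(X,Y) = -Σ_{x,y} P(x,y) log₂ P(x,y). Per-cell terms -P(x,y)·log₂P(x,y):
  X=0: 0.436797, 0.295875, 0.326490
  X=1: 0.055726, 0.510903, 0.009966
  X=2: 0.427750, 0.204342, 0.420597
Sum of the 9 terms: H(X,Y) = 2.6884 bits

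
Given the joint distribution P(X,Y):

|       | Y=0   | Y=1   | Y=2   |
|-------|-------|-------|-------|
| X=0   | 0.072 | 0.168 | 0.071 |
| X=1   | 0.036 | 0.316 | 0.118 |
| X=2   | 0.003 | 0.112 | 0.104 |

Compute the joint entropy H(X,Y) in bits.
2.7567 bits

H(X,Y) = -Σ_{x,y} P(x,y) log₂ P(x,y). Per-cell terms -P(x,y)·log₂P(x,y):
  X=0: 0.27330, 0.43234, 0.27094
  X=1: 0.17265, 0.52519, 0.36381
  X=2: 0.02514, 0.35374, 0.33960
Sum of the 9 terms: H(X,Y) = 2.7567 bits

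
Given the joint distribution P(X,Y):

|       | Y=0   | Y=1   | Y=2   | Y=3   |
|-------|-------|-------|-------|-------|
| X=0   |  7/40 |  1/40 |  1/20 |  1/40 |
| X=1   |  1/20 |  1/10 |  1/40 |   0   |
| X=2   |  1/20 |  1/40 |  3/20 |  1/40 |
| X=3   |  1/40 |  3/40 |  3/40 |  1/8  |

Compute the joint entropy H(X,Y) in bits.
3.5649 bits

H(X,Y) = -Σ_{x,y} P(x,y) log₂ P(x,y). Per-cell terms -P(x,y)·log₂P(x,y):
  X=0: 0.44005, 0.13305, 0.21610, 0.13305
  X=1: 0.21610, 0.33219, 0.13305, 0.00000
  X=2: 0.21610, 0.13305, 0.41054, 0.13305
  X=3: 0.13305, 0.28027, 0.28027, 0.37500
  (cells with P = 0 contribute 0)
Sum of the 16 terms: H(X,Y) = 3.5649 bits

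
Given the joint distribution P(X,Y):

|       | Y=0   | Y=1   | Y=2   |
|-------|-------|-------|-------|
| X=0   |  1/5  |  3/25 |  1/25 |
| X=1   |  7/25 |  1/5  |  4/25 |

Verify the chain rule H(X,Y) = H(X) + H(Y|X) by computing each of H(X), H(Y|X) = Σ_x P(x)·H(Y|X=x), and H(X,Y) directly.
H(X) = 0.9427 bits, H(Y|X) = 1.4761 bits, H(X,Y) = 2.4188 bits

Marginal of X (row sums):
  P(X=0) = 1/5 + 3/25 + 1/25 = 9/25
  P(X=1) = 7/25 + 1/5 + 4/25 = 16/25
H(X) = -[(9/25)·log₂(9/25) + (16/25)·log₂(16/25)]
  = 0.53062 + 0.41207 = 0.9427 bits

H(Y|X) = Σ_x P(x)·H(Y|X=x):
  X=0: P(X=0) = 9/25, P(Y|X=0) = (5/9, 1/3, 1/9) → H(Y|X=0) = 1.35164
  X=1: P(X=1) = 16/25, P(Y|X=1) = (7/16, 5/16, 1/4) → H(Y|X=1) = 1.54618
H(Y|X) = (9/25)·1.35164 + (16/25)·1.54618 = 1.4761 bits

H(X,Y) = -Σ_{x,y} P(x,y) log₂ P(x,y). Per-cell terms -P(x,y)·log₂P(x,y):
  X=0: 0.46439, 0.36707, 0.18575
  X=1: 0.51422, 0.46439, 0.42302
Sum of the 6 terms: H(X,Y) = 2.4188 bits

Chain rule check:
  H(X) + H(Y|X) = 0.9427 + 1.4761 = 2.4188 bits
  H(X,Y) = 2.4188 bits
✓ Chain rule verified.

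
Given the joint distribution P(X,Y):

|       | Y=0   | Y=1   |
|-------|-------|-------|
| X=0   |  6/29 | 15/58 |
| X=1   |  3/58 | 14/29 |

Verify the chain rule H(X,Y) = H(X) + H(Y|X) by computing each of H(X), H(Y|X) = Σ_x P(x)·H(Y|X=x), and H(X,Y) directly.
H(X) = 0.9966 bits, H(Y|X) = 0.7065 bits, H(X,Y) = 1.7031 bits

Marginal of X (row sums):
  P(X=0) = 6/29 + 15/58 = 27/58
  P(X=1) = 3/58 + 14/29 = 31/58
H(X) = -[(27/58)·log₂(27/58) + (31/58)·log₂(31/58)]
  = 0.5135 + 0.4831 = 0.9966 bits

H(Y|X) = Σ_x P(x)·H(Y|X=x):
  X=0: P(X=0) = 27/58, P(Y|X=0) = (4/9, 5/9) → H(Y|X=0) = 0.9911
  X=1: P(X=1) = 31/58, P(Y|X=1) = (3/31, 28/31) → H(Y|X=1) = 0.4587
H(Y|X) = (27/58)·0.9911 + (31/58)·0.4587 = 0.7065 bits

H(X,Y) = -Σ_{x,y} P(x,y) log₂ P(x,y). Per-cell terms -P(x,y)·log₂P(x,y):
  X=0: 0.4703, 0.5046
  X=1: 0.2210, 0.5072
Sum of the 4 terms: H(X,Y) = 1.7031 bits

Chain rule check:
  H(X) + H(Y|X) = 0.9966 + 0.7065 = 1.7031 bits
  H(X,Y) = 1.7031 bits
✓ Chain rule verified.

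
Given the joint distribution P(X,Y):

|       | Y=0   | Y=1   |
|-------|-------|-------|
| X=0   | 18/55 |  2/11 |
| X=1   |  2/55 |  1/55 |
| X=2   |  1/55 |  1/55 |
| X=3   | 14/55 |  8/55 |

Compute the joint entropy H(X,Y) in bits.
2.3708 bits

H(X,Y) = -Σ_{x,y} P(x,y) log₂ P(x,y). Per-cell terms -P(x,y)·log₂P(x,y):
  X=0: 0.52738, 0.44717
  X=1: 0.17387, 0.10512
  X=2: 0.10512, 0.10512
  X=3: 0.50247, 0.40456
Sum of the 8 terms: H(X,Y) = 2.3708 bits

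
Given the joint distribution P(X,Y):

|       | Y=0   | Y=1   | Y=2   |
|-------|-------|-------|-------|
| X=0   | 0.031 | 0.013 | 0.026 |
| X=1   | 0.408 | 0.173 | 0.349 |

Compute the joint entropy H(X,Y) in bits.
1.8693 bits

H(X,Y) = -Σ_{x,y} P(x,y) log₂ P(x,y). Per-cell terms -P(x,y)·log₂P(x,y):
  X=0: 0.1554, 0.0814, 0.1369
  X=1: 0.5277, 0.4379, 0.5300
Sum of the 6 terms: H(X,Y) = 1.8693 bits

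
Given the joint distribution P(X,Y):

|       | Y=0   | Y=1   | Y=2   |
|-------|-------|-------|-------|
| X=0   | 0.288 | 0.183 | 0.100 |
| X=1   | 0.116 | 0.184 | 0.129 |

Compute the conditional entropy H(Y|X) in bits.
1.5034 bits

H(Y|X) = H(X,Y) - H(X)

H(X,Y) = -Σ_{x,y} P(x,y) log₂ P(x,y). Per-cell terms -P(x,y)·log₂P(x,y):
  X=0: 0.5172, 0.4484, 0.3322
  X=1: 0.3605, 0.4494, 0.3811
Sum of the 6 terms: H(X,Y) = 2.4888 bits

Marginal of X (row sums):
  P(X=0) = 0.288 + 0.183 + 0.100 = 0.571
  P(X=1) = 0.116 + 0.184 + 0.129 = 0.429
H(X) = -[0.571·log₂(0.571) + 0.429·log₂(0.429)]
  = 0.4616 + 0.5238 = 0.9854 bits

H(Y|X) = H(X,Y) - H(X) = 2.4888 - 0.9854 = 1.5034 bits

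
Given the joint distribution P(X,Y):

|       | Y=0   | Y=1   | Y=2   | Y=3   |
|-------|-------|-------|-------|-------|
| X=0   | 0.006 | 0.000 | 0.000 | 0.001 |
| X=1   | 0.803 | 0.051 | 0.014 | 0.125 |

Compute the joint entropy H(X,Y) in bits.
0.9886 bits

H(X,Y) = -Σ_{x,y} P(x,y) log₂ P(x,y). Per-cell terms -P(x,y)·log₂P(x,y):
  X=0: 0.04428, 0.00000, 0.00000, 0.00997
  X=1: 0.25417, 0.21896, 0.08622, 0.37500
  (cells with P = 0 contribute 0)
Sum of the 8 terms: H(X,Y) = 0.9886 bits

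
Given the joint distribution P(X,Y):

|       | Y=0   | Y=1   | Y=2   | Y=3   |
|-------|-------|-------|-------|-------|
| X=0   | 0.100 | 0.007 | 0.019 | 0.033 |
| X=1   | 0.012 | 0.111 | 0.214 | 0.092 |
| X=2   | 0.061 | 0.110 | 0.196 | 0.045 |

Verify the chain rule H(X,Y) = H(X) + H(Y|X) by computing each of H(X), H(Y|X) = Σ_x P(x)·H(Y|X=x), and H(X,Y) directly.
H(X) = 1.4727 bits, H(Y|X) = 1.6605 bits, H(X,Y) = 3.1332 bits

Marginal of X (row sums):
  P(X=0) = 0.100 + 0.007 + 0.019 + 0.033 = 0.159
  P(X=1) = 0.012 + 0.111 + 0.214 + 0.092 = 0.429
  P(X=2) = 0.061 + 0.110 + 0.196 + 0.045 = 0.412
H(X) = -[0.159·log₂(0.159) + 0.429·log₂(0.429) + 0.412·log₂(0.412)]
  = 0.42181 + 0.52379 + 0.52706 = 1.4727 bits

H(Y|X) = Σ_x P(x)·H(Y|X=x):
  X=0: P(X=0) = 0.159, P(Y|X=0) = (100/159, 7/159, 19/159, 11/53) → H(Y|X=0) = 1.45620
  X=1: P(X=1) = 0.429, P(Y|X=1) = (4/143, 37/143, 214/429, 92/429) → H(Y|X=1) = 1.62586
  X=2: P(X=2) = 0.412, P(Y|X=2) = (61/412, 55/206, 49/103, 45/412) → H(Y|X=2) = 1.77548
H(Y|X) = 0.159·1.45620 + 0.429·1.62586 + 0.412·1.77548 = 1.6605 bits

H(X,Y) = -Σ_{x,y} P(x,y) log₂ P(x,y). Per-cell terms -P(x,y)·log₂P(x,y):
  X=0: 0.33219, 0.05011, 0.10864, 0.16241
  X=1: 0.07657, 0.35202, 0.47600, 0.31668
  X=2: 0.24614, 0.35029, 0.46081, 0.20133
Sum of the 12 terms: H(X,Y) = 3.1332 bits

Chain rule check:
  H(X) + H(Y|X) = 1.4727 + 1.6605 = 3.1332 bits
  H(X,Y) = 3.1332 bits
✓ Chain rule verified.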